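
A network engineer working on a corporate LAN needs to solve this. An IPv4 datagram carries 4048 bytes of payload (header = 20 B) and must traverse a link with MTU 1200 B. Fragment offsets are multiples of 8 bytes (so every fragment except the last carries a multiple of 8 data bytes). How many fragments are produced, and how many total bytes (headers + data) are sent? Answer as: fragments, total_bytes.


Max data per non-final fragment = floor((MTU - header)/8)*8 = floor((1200 - 20)/8)*8 = floor(1180/8)*8 = 1176 B
Final fragment needs no 8-byte alignment: it can carry up to MTU - header = 1180 B
Non-final fragments needed = ceil((payload - 1180) / 1176) = ceil(2868/1176) = ceil(2.4388) = 3
Number of fragments = 3 + 1 = 4
Fragment sizes (data): 3 * 1176 B + 520 B (last, 520 <= 1180 OK)
Total bytes sent = payload + n_frags * header = 4048 + 4*20 = 4048 + 80 = 4128 B

4, 4128


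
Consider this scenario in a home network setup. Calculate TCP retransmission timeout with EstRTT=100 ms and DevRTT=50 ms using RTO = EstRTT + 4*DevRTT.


Given: EstRTT = 100 ms, DevRTT = 50 ms
Timeout = EstRTT + 4 * DevRTT
4 * DevRTT = 4 * 50 = 200
Timeout = 100 + 200 = 300 ms

300


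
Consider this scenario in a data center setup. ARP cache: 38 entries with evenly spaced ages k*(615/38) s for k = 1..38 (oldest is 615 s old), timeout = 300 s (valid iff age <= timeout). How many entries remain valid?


Ages are k * 615/38 s for k = 1..38 (spacing = 16.1842 s).
Entry k is valid iff k * 615/38 <= 300 iff k <= 38 * 300 / 615 = 18.5366
n_valid = floor(18.5366) = 18
(n_stale = 38 - 18 = 20)

18


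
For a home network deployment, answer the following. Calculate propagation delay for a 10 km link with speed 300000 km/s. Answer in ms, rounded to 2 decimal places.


Given: distance = 10 km, speed = 300000 km/s
Delay = distance / speed = 10 / 300000 seconds
Delay in ms = 10 * 1000 / 300000
Delay = 0.0333 ms
Rounded to 2 dp = 0.03 ms

0.03


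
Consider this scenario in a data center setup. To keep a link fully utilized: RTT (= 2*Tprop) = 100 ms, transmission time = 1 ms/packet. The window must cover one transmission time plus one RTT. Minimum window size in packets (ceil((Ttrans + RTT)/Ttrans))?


Given: Ttrans = 1 ms, RTT = 100 ms (= 2 * Tprop, Tprop = 50 ms)
Time until first ACK returns = Ttrans + RTT = 1 + 100 = 101 ms
Need W * Ttrans >= Ttrans + RTT  ->  W >= (Ttrans + RTT) / Ttrans
(Ttrans + RTT) / Ttrans = 101 / 1 = 101
W_min = ceil(101) = 101

101


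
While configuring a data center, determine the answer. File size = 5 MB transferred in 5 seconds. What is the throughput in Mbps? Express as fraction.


Given: file = 5 MB, time = 5 s
File in Mb = 5 * 8 = 40 Mb
Throughput = 40 / 5 Mbps
Throughput = 8 Mbps

8


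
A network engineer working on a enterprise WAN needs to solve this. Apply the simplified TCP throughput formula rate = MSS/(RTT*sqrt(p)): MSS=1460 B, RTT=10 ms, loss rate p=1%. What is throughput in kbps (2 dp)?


Given: MSS = 1460 bytes, RTT = 10 ms, loss = 1%
RTT in seconds = 10 / 1000 = 0.01
Loss rate = 1% = 0.01
sqrt(loss) = sqrt(0.01) = 0.1
Throughput (bytes/s) = 1460 / (0.01 * 0.1) = 1460000.0000
Throughput (kbps) = 1460000.0000 * 8 / 1000 = 11680.000000 -> 11680.00 kbps (2 dp)

11680.00


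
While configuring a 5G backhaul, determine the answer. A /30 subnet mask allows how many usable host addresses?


Given: subnet mask /30
Host bits = 32 - 30 = 2
Total addresses = 2^2 = 4
Usable hosts = 4 - 2 (network + broadcast) = 2

2


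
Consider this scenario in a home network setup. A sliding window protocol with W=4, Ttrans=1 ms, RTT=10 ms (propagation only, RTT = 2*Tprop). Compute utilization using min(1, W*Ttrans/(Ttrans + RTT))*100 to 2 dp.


Given: W = 4, Ttrans = 1 ms, RTT = 10 ms (= 2 * Tprop, Tprop = 5 ms)
Cycle time = Ttrans + RTT = 1 + 10 = 11 ms (first packet sent until its ACK returns)
W * Ttrans = 4 * 1 = 4 ms of sending per cycle
W * Ttrans / (Ttrans + RTT) = 4 / 11 = 0.363636
U = min(1, 0.363636) = 0.363636
U% = 36.36%

36.36


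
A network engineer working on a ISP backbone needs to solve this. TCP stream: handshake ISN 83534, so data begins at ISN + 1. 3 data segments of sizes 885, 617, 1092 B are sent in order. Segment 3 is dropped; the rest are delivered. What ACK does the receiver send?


SYN uses sequence number 83534; first data byte = ISN + 1 = 83535.
Segment 1: SEQ = 83535, len = 885 B, covers [83535, 84419]
Segment 2: SEQ = 84420, len = 617 B, covers [84420, 85036]
Segment 3: SEQ = 85037, len = 1092 B, covers [85037, 86128] [LOST]
In-order data received: bytes [83535, 85036] (segments 1..2).
Segment 3 missing -> gap begins at byte 85037.
Cumulative ACK = next expected in-order byte = 83535 + 885 + 617 = 85037

85037


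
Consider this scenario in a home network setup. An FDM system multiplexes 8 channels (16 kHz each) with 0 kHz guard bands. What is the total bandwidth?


Given: 8 channels, 16 kHz each, guard = 0 kHz
Channel bandwidth = 8 * 16 = 128 kHz
Guard bands = 7 gaps * 0 kHz = 0 kHz
Total = 128 + 0 = 128 kHz

128


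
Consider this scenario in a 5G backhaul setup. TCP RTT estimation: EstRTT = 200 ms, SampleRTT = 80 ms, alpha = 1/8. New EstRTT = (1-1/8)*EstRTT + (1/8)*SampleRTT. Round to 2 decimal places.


Given: EstRTT = 200 ms, SampleRTT = 80 ms, alpha = 1/8
New EstRTT = (1 - alpha) * EstRTT + alpha * SampleRTT
(7/8) * 200 = 175
(1/8) * 80 = 10
New EstRTT = 175 + 10 = 185 ms -> 185.00 ms (2 dp)

185.00


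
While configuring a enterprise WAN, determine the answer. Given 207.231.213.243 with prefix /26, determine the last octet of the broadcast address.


Given: IP = 207.231.213.243, prefix = /26
Host bits = 32 - 26 = 6
Network last octet = 243 AND mask = 192
Host part size = 2^6 - 1 = 63
Broadcast last octet = 192 OR 63 = 255

255


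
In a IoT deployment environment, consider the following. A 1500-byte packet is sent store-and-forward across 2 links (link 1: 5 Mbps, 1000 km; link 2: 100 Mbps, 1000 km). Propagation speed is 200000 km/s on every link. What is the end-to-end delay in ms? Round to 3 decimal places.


Packet = 1500 bytes = 12000 bits. Store-and-forward: sum (t_trans + t_prop) per link.
Link 1: t_trans = 12000/(5*10^6) s = 2.4000 ms; t_prop = 1000/200000 s = 5.0000 ms; subtotal = 7.4000 ms
Link 2: t_trans = 12000/(100*10^6) s = 0.1200 ms; t_prop = 1000/200000 s = 5.0000 ms; subtotal = 5.1200 ms
End-to-end = 7.4000 + 5.1200 = 12.5200 ms -> 12.520 ms (3 dp)

12.520


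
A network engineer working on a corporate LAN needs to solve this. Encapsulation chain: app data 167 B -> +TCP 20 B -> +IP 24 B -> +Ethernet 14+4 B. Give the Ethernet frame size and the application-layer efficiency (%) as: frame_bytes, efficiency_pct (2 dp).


TCP segment = 167 + 20 = 187 B
IP packet = 187 + 24 = 211 B
Ethernet frame = 211 + 14 + 4 = 229 B
Efficiency = app / frame = 167 / 229 = 0.729258 = 72.9258% -> 72.93% (2 dp)

229, 72.93


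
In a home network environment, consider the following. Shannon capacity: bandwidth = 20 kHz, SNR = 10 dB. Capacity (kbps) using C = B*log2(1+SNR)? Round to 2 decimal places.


Given: B = 20 kHz, SNR = 10 dB
SNR linear = 10^(10/10) = 10
1 + SNR = 11
log2(11) = 3.4594316186
C = 20 * 1000 * 3.4594316186 = 69188.6324 bps
C = 69.188632 kbps -> 69.19 kbps (2 dp)

69.19


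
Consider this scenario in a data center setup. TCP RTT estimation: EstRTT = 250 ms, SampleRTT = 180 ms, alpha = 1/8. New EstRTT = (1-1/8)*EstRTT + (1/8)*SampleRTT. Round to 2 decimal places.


Given: EstRTT = 250 ms, SampleRTT = 180 ms, alpha = 1/8
New EstRTT = (1 - alpha) * EstRTT + alpha * SampleRTT
(7/8) * 250 = 218.75
(1/8) * 180 = 22.5
New EstRTT = 218.75 + 22.5 = 241.25 ms -> 241.25 ms (2 dp)

241.25


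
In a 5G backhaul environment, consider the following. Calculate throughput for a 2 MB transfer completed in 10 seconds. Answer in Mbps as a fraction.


Given: file = 2 MB, time = 10 s
File in Mb = 2 * 8 = 16 Mb
Throughput = 16 / 10 Mbps
Throughput = 8/5 Mbps

8/5


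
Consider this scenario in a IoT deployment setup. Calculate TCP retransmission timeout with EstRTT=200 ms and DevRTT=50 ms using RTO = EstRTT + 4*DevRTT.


Given: EstRTT = 200 ms, DevRTT = 50 ms
Timeout = EstRTT + 4 * DevRTT
4 * DevRTT = 4 * 50 = 200
Timeout = 200 + 200 = 400 ms

400


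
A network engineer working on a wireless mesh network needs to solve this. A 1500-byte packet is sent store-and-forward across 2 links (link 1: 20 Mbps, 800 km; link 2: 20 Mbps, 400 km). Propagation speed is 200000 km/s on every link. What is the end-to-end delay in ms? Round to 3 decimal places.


Packet = 1500 bytes = 12000 bits. Store-and-forward: sum (t_trans + t_prop) per link.
Link 1: t_trans = 12000/(20*10^6) s = 0.6000 ms; t_prop = 800/200000 s = 4.0000 ms; subtotal = 4.6000 ms
Link 2: t_trans = 12000/(20*10^6) s = 0.6000 ms; t_prop = 400/200000 s = 2.0000 ms; subtotal = 2.6000 ms
End-to-end = 4.6000 + 2.6000 = 7.2000 ms -> 7.200 ms (3 dp)

7.200


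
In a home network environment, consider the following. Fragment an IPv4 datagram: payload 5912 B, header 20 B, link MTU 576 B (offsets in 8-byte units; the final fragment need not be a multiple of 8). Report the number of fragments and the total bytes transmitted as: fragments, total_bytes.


Max data per non-final fragment = floor((MTU - header)/8)*8 = floor((576 - 20)/8)*8 = floor(556/8)*8 = 552 B
Final fragment needs no 8-byte alignment: it can carry up to MTU - header = 556 B
Non-final fragments needed = ceil((payload - 556) / 552) = ceil(5356/552) = ceil(9.7029) = 10
Number of fragments = 10 + 1 = 11
Fragment sizes (data): 10 * 552 B + 392 B (last, 392 <= 556 OK)
Total bytes sent = payload + n_frags * header = 5912 + 11*20 = 5912 + 220 = 6132 B

11, 6132


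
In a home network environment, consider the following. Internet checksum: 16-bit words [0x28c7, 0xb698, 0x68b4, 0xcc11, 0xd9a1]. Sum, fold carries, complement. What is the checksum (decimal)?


Given words: [0x28c7, 0xb698, 0x68b4, 0xcc11, 0xd9a1]
Step 1: Sum all words
Raw sum = 10439 + 46744 + 26804 + 52241 + 55713 = 191941
Step 2: Fold carry: (60869 + 2) = 60871
One's complement = ~60871 & 0xFFFF = 4664

4664


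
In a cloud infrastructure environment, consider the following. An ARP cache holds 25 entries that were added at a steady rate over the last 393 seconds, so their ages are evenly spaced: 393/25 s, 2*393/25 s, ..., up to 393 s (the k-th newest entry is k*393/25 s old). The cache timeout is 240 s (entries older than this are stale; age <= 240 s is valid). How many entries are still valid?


Ages are k * 393/25 s for k = 1..25 (spacing = 15.7200 s).
Entry k is valid iff k * 393/25 <= 240 iff k <= 25 * 240 / 393 = 15.2672
n_valid = floor(15.2672) = 15
(n_stale = 25 - 15 = 10)

15


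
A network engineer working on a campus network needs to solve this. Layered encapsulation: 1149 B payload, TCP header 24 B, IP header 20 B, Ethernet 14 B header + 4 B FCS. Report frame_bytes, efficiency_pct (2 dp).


TCP segment = 1149 + 24 = 1173 B
IP packet = 1173 + 20 = 1193 B
Ethernet frame = 1193 + 14 + 4 = 1211 B
Efficiency = app / frame = 1149 / 1211 = 0.948803 = 94.8803% -> 94.88% (2 dp)

1211, 94.88


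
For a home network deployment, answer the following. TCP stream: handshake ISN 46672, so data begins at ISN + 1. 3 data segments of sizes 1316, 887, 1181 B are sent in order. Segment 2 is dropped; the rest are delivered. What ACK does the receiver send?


SYN uses sequence number 46672; first data byte = ISN + 1 = 46673.
Segment 1: SEQ = 46673, len = 1316 B, covers [46673, 47988]
Segment 2: SEQ = 47989, len = 887 B, covers [47989, 48875] [LOST]
Segment 3: SEQ = 48876, len = 1181 B, covers [48876, 50056]
In-order data received: bytes [46673, 47988] (segments 1..1).
Segment 2 missing -> gap begins at byte 47989; later segments buffered out of order.
Cumulative ACK = next expected in-order byte = 46673 + 1316 = 47989

47989


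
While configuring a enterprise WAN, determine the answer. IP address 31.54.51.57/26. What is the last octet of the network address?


Given: IP = 31.54.51.57, prefix = /26
Subnet mask = 255.255.255.192
Last octet of IP: 57
Last octet of mask: 192
Network last octet = 57 AND 192 = 0

0


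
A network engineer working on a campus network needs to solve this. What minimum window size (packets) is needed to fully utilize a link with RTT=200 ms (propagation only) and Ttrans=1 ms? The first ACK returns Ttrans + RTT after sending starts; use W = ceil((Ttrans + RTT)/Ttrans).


Given: Ttrans = 1 ms, RTT = 200 ms (= 2 * Tprop, Tprop = 100 ms)
Time until first ACK returns = Ttrans + RTT = 1 + 200 = 201 ms
Need W * Ttrans >= Ttrans + RTT  ->  W >= (Ttrans + RTT) / Ttrans
(Ttrans + RTT) / Ttrans = 201 / 1 = 201
W_min = ceil(201) = 201

201


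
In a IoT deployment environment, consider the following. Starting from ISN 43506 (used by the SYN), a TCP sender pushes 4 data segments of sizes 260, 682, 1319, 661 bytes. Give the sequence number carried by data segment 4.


The SYN occupies sequence number ISN = 43506, so the first data byte is ISN + 1 = 43507.
SEQ of data segment i = (ISN + 1) + sum of payload sizes of segments 1..i-1.
Segment 1: SEQ = 43507, payload = 260 bytes
Segment 2: SEQ = 43767, payload = 682 bytes
Segment 3: SEQ = 44449, payload = 1319 bytes
Segment 4: SEQ = 45768, payload = 661 bytes
SEQ of segment 4 = 43507 + 260 + 682 + 1319 = 45768

45768


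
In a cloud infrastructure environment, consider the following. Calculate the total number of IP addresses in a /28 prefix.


Given: CIDR prefix /28
Host bits = 32 - 28 = 4
Total addresses = 2^4 = 16

16


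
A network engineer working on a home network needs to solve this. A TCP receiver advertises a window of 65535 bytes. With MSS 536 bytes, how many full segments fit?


Given: RWND = 65535 bytes, MSS = 536 bytes
Full segments = floor(RWND / MSS)
Full segments = floor(65535 / 536)
Full segments = floor(122.2668) = 122

122


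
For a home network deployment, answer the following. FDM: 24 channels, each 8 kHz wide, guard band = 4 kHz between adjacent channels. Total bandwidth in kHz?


Given: 24 channels, 8 kHz each, guard = 4 kHz
Channel bandwidth = 24 * 8 = 192 kHz
Guard bands = 23 gaps * 4 kHz = 92 kHz
Total = 192 + 92 = 284 kHz

284


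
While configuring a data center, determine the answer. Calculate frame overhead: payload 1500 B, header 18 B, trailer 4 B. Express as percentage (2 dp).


Given: payload = 1500 B, header = 18 B, trailer = 4 B
Overhead bytes = header + trailer = 18 + 4 = 22
Total frame = payload + overhead = 1500 + 22 = 1522
Overhead % = 22 / 1522 * 100 = 1.4455% -> 1.45% (2 dp)

1.45


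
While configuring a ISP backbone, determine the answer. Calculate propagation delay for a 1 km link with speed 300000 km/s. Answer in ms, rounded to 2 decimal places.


Given: distance = 1 km, speed = 300000 km/s
Delay = distance / speed = 1 / 300000 seconds
Delay in ms = 1 * 1000 / 300000
Delay = 0.0033 ms
Rounded to 2 dp = 0.00 ms

0.00


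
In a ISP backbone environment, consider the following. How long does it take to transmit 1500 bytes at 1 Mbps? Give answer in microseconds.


Given: packet = 1500 bytes, bandwidth = 1 Mbps
Packet in bits = 1500 * 8 = 12000 bits
Bandwidth = 1 * 10^6 = 1000000 bps
Time = 12000 / 1000000 seconds
Time in us = 12000 * 10^6 / 1000000 = 12000

12000


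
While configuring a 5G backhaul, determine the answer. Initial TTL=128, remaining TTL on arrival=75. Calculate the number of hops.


Given: initial TTL = 128, received TTL = 75
Hops = initial TTL - received TTL
Hops = 128 - 75 = 53

53


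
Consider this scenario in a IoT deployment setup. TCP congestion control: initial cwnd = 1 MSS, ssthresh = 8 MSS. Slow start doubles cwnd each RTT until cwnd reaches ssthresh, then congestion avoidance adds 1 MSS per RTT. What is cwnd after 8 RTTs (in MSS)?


RTT 0: cwnd = 1 MSS (initial)
RTT 1: cwnd = 2 MSS (slow start, doubled)
RTT 2: cwnd = 4 MSS (slow start, doubled)
RTT 3: cwnd = 8 MSS (slow start, doubled)
RTT 4: cwnd = 9 MSS (congestion avoidance, +1)
RTT 5: cwnd = 10 MSS (congestion avoidance, +1)
RTT 6: cwnd = 11 MSS (congestion avoidance, +1)
RTT 7: cwnd = 12 MSS (congestion avoidance, +1)
RTT 8: cwnd = 13 MSS (congestion avoidance, +1)

13


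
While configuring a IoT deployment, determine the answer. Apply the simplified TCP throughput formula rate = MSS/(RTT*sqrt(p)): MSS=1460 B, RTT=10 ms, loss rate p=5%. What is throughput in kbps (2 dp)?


Given: MSS = 1460 bytes, RTT = 10 ms, loss = 5%
RTT in seconds = 10 / 1000 = 0.01
Loss rate = 5% = 0.05
sqrt(loss) = sqrt(0.05) = 0.223606797750
Throughput (bytes/s) = 1460 / (0.01 * 0.223606797750) = 652931.8494
Throughput (kbps) = 652931.8494 * 8 / 1000 = 5223.454795 -> 5223.45 kbps (2 dp)

5223.45


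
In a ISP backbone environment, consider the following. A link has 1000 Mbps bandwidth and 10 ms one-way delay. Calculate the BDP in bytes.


Given: bandwidth = 1000 Mbps, delay = 10 ms
BDP in bits = 1000 * 10^6 * 10 / 1000
BDP in bits = 10000000
BDP in bytes = 10000000 / 8 = 1250000

1250000


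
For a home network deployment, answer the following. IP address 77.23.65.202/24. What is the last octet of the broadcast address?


Given: IP = 77.23.65.202, prefix = /24
Host bits = 32 - 24 = 8
Network last octet = 202 AND mask = 0
Host part size = 2^8 - 1 = 255
Broadcast last octet = 0 OR 255 = 255

255


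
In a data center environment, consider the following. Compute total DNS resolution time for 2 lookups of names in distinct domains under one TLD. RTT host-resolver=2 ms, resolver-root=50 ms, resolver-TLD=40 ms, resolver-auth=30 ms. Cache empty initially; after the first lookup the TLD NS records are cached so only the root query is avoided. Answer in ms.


Lookup 1 (cold cache): local + root + TLD + auth = 2 + 50 + 40 + 30 = 122 ms
Lookups 2..2 (TLD NS cached -> skip root; new domain -> still ask TLD and auth): local + TLD + auth = 2 + 40 + 30 = 72 ms each
Remaining 1 lookups: 1 * 72 = 72 ms
Total = 122 + 72 = 194 ms

194


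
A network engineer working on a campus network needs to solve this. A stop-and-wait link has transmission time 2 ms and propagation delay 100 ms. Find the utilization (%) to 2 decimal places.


Given: Ttrans = 2 ms, Tprop = 100 ms
RTT = 2 * Tprop = 2 * 100 = 200 ms
U = Ttrans / (Ttrans + RTT)
U = 2 / (2 + 200)
U = 2 / 202 = 0.009901
U% = 0.99%

0.99


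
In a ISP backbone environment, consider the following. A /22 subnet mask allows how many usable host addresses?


Given: subnet mask /22
Host bits = 32 - 22 = 10
Total addresses = 2^10 = 1024
Usable hosts = 1024 - 2 (network + broadcast) = 1022

1022


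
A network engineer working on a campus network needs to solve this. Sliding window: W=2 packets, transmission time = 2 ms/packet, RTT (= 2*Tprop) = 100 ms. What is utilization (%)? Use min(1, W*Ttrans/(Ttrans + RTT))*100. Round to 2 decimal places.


Given: W = 2, Ttrans = 2 ms, RTT = 100 ms (= 2 * Tprop, Tprop = 50 ms)
Cycle time = Ttrans + RTT = 2 + 100 = 102 ms (first packet sent until its ACK returns)
W * Ttrans = 2 * 2 = 4 ms of sending per cycle
W * Ttrans / (Ttrans + RTT) = 4 / 102 = 0.039216
U = min(1, 0.039216) = 0.039216
U% = 3.92%

3.92


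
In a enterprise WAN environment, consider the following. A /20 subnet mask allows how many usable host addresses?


Given: subnet mask /20
Host bits = 32 - 20 = 12
Total addresses = 2^12 = 4096
Usable hosts = 4096 - 2 (network + broadcast) = 4094

4094


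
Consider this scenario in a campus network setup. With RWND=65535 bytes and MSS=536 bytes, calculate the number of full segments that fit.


Given: RWND = 65535 bytes, MSS = 536 bytes
Full segments = floor(RWND / MSS)
Full segments = floor(65535 / 536)
Full segments = floor(122.2668) = 122

122


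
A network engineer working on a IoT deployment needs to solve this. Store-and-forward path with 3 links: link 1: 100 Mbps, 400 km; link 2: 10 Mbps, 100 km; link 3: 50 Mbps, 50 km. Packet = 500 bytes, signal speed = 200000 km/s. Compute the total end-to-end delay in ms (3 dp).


Packet = 500 bytes = 4000 bits. Store-and-forward: sum (t_trans + t_prop) per link.
Link 1: t_trans = 4000/(100*10^6) s = 0.0400 ms; t_prop = 400/200000 s = 2.0000 ms; subtotal = 2.0400 ms
Link 2: t_trans = 4000/(10*10^6) s = 0.4000 ms; t_prop = 100/200000 s = 0.5000 ms; subtotal = 0.9000 ms
Link 3: t_trans = 4000/(50*10^6) s = 0.0800 ms; t_prop = 50/200000 s = 0.2500 ms; subtotal = 0.3300 ms
End-to-end = 2.0400 + 0.9000 + 0.3300 = 3.2700 ms -> 3.270 ms (3 dp)

3.270


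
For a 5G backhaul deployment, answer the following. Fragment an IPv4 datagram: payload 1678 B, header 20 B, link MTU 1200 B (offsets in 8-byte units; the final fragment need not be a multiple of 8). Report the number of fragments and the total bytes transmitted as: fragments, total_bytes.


Max data per non-final fragment = floor((MTU - header)/8)*8 = floor((1200 - 20)/8)*8 = floor(1180/8)*8 = 1176 B
Final fragment needs no 8-byte alignment: it can carry up to MTU - header = 1180 B
Non-final fragments needed = ceil((payload - 1180) / 1176) = ceil(498/1176) = ceil(0.4235) = 1
Number of fragments = 1 + 1 = 2
Fragment sizes (data): 1 * 1176 B + 502 B (last, 502 <= 1180 OK)
Total bytes sent = payload + n_frags * header = 1678 + 2*20 = 1678 + 40 = 1718 B

2, 1718


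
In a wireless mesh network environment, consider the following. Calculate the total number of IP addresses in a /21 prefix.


Given: CIDR prefix /21
Host bits = 32 - 21 = 11
Total addresses = 2^11 = 2048

2048


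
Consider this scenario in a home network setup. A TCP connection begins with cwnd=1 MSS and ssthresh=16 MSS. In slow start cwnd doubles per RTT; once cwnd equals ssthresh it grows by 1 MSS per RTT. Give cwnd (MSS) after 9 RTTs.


RTT 0: cwnd = 1 MSS (initial)
RTT 1: cwnd = 2 MSS (slow start, doubled)
RTT 2: cwnd = 4 MSS (slow start, doubled)
RTT 3: cwnd = 8 MSS (slow start, doubled)
RTT 4: cwnd = 16 MSS (slow start, doubled)
RTT 5: cwnd = 17 MSS (congestion avoidance, +1)
RTT 6: cwnd = 18 MSS (congestion avoidance, +1)
RTT 7: cwnd = 19 MSS (congestion avoidance, +1)
RTT 8: cwnd = 20 MSS (congestion avoidance, +1)
RTT 9: cwnd = 21 MSS (congestion avoidance, +1)

21


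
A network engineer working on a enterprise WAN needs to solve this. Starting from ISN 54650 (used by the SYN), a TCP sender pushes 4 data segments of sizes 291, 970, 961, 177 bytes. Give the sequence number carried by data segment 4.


The SYN occupies sequence number ISN = 54650, so the first data byte is ISN + 1 = 54651.
SEQ of data segment i = (ISN + 1) + sum of payload sizes of segments 1..i-1.
Segment 1: SEQ = 54651, payload = 291 bytes
Segment 2: SEQ = 54942, payload = 970 bytes
Segment 3: SEQ = 55912, payload = 961 bytes
Segment 4: SEQ = 56873, payload = 177 bytes
SEQ of segment 4 = 54651 + 291 + 970 + 961 = 56873

56873


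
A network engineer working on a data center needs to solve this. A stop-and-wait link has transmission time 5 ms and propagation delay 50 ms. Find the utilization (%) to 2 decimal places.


Given: Ttrans = 5 ms, Tprop = 50 ms
RTT = 2 * Tprop = 2 * 50 = 100 ms
U = Ttrans / (Ttrans + RTT)
U = 5 / (5 + 100)
U = 5 / 105 = 0.047619
U% = 4.76%

4.76


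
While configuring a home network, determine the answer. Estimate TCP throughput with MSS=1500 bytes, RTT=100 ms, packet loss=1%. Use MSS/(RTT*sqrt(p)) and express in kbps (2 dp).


Given: MSS = 1500 bytes, RTT = 100 ms, loss = 1%
RTT in seconds = 100 / 1000 = 0.1
Loss rate = 1% = 0.01
sqrt(loss) = sqrt(0.01) = 0.1
Throughput (bytes/s) = 1500 / (0.1 * 0.1) = 150000.0000
Throughput (kbps) = 150000.0000 * 8 / 1000 = 1200.000000 -> 1200.00 kbps (2 dp)

1200.00


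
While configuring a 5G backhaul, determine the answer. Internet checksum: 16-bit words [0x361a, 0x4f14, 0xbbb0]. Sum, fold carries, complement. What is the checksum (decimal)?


Given words: [0x361a, 0x4f14, 0xbbb0]
Step 1: Sum all words
Raw sum = 13850 + 20244 + 48048 = 82142
Step 2: Fold carry: (16606 + 1) = 16607
One's complement = ~16607 & 0xFFFF = 48928

48928


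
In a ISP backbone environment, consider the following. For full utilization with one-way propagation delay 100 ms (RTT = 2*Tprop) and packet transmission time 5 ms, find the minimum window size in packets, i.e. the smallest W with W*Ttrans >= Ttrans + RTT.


Given: Ttrans = 5 ms, RTT = 200 ms (= 2 * Tprop, Tprop = 100 ms)
Time until first ACK returns = Ttrans + RTT = 5 + 200 = 205 ms
Need W * Ttrans >= Ttrans + RTT  ->  W >= (Ttrans + RTT) / Ttrans
(Ttrans + RTT) / Ttrans = 205 / 5 = 41
W_min = ceil(41) = 41

41


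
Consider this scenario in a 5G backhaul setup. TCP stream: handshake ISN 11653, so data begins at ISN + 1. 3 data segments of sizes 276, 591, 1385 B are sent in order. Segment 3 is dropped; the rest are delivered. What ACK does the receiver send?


SYN uses sequence number 11653; first data byte = ISN + 1 = 11654.
Segment 1: SEQ = 11654, len = 276 B, covers [11654, 11929]
Segment 2: SEQ = 11930, len = 591 B, covers [11930, 12520]
Segment 3: SEQ = 12521, len = 1385 B, covers [12521, 13905] [LOST]
In-order data received: bytes [11654, 12520] (segments 1..2).
Segment 3 missing -> gap begins at byte 12521.
Cumulative ACK = next expected in-order byte = 11654 + 276 + 591 = 12521

12521


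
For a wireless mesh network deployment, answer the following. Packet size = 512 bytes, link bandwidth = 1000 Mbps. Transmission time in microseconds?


Given: packet = 512 bytes, bandwidth = 1000 Mbps
Packet in bits = 512 * 8 = 4096 bits
Bandwidth = 1000 * 10^6 = 1000000000 bps
Time = 4096 / 1000000000 seconds
Time in us = 4096 * 10^6 / 1000000000 = 4.096

4.096


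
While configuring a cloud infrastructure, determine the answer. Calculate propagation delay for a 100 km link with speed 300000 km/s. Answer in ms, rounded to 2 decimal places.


Given: distance = 100 km, speed = 300000 km/s
Delay = distance / speed = 100 / 300000 seconds
Delay in ms = 100 * 1000 / 300000
Delay = 0.3333 ms
Rounded to 2 dp = 0.33 ms

0.33


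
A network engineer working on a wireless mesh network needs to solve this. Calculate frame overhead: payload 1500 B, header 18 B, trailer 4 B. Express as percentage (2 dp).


Given: payload = 1500 B, header = 18 B, trailer = 4 B
Overhead bytes = header + trailer = 18 + 4 = 22
Total frame = payload + overhead = 1500 + 22 = 1522
Overhead % = 22 / 1522 * 100 = 1.4455% -> 1.45% (2 dp)

1.45


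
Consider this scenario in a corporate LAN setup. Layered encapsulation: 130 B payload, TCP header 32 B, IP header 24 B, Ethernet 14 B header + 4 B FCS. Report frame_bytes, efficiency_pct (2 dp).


TCP segment = 130 + 32 = 162 B
IP packet = 162 + 24 = 186 B
Ethernet frame = 186 + 14 + 4 = 204 B
Efficiency = app / frame = 130 / 204 = 0.637255 = 63.7255% -> 63.73% (2 dp)

204, 63.73


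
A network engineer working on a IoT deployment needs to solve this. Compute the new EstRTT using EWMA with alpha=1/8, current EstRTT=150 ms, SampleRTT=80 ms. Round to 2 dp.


Given: EstRTT = 150 ms, SampleRTT = 80 ms, alpha = 1/8
New EstRTT = (1 - alpha) * EstRTT + alpha * SampleRTT
(7/8) * 150 = 131.25
(1/8) * 80 = 10
New EstRTT = 131.25 + 10 = 141.25 ms -> 141.25 ms (2 dp)

141.25


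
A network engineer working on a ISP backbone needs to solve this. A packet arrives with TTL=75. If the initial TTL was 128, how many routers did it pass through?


Given: initial TTL = 128, received TTL = 75
Hops = initial TTL - received TTL
Hops = 128 - 75 = 53

53


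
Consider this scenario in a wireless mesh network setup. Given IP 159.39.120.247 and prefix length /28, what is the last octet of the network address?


Given: IP = 159.39.120.247, prefix = /28
Subnet mask = 255.255.255.240
Last octet of IP: 247
Last octet of mask: 240
Network last octet = 247 AND 240 = 240

240


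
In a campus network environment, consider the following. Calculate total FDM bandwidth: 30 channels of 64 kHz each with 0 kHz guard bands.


Given: 30 channels, 64 kHz each, guard = 0 kHz
Channel bandwidth = 30 * 64 = 1920 kHz
Guard bands = 29 gaps * 0 kHz = 0 kHz
Total = 1920 + 0 = 1920 kHz

1920


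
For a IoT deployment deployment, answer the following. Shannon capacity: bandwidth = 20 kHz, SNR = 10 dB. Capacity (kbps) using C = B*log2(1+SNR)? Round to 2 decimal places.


Given: B = 20 kHz, SNR = 10 dB
SNR linear = 10^(10/10) = 10
1 + SNR = 11
log2(11) = 3.4594316186
C = 20 * 1000 * 3.4594316186 = 69188.6324 bps
C = 69.188632 kbps -> 69.19 kbps (2 dp)

69.19


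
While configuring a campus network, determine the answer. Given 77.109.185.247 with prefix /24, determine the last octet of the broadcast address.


Given: IP = 77.109.185.247, prefix = /24
Host bits = 32 - 24 = 8
Network last octet = 247 AND mask = 0
Host part size = 2^8 - 1 = 255
Broadcast last octet = 0 OR 255 = 255

255


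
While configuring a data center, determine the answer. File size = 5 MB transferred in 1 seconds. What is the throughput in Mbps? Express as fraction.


Given: file = 5 MB, time = 1 s
File in Mb = 5 * 8 = 40 Mb
Throughput = 40 / 1 Mbps
Throughput = 40 Mbps

40


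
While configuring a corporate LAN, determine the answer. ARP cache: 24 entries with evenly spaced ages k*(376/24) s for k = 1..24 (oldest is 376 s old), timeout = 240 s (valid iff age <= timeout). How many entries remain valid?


Ages are k * 376/24 s for k = 1..24 (spacing = 15.6667 s).
Entry k is valid iff k * 376/24 <= 240 iff k <= 24 * 240 / 376 = 15.3191
n_valid = floor(15.3191) = 15
(n_stale = 24 - 15 = 9)

15


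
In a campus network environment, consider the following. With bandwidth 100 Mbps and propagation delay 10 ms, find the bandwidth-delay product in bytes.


Given: bandwidth = 100 Mbps, delay = 10 ms
BDP in bits = 100 * 10^6 * 10 / 1000
BDP in bits = 1000000
BDP in bytes = 1000000 / 8 = 125000

125000


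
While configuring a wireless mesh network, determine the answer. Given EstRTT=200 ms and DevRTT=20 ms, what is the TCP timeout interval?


Given: EstRTT = 200 ms, DevRTT = 20 ms
Timeout = EstRTT + 4 * DevRTT
4 * DevRTT = 4 * 20 = 80
Timeout = 200 + 80 = 280 ms

280


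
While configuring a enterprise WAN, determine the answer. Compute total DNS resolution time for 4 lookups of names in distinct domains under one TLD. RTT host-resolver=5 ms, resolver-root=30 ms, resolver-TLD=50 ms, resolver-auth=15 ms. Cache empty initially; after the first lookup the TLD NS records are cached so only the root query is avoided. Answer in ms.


Lookup 1 (cold cache): local + root + TLD + auth = 5 + 30 + 50 + 15 = 100 ms
Lookups 2..4 (TLD NS cached -> skip root; new domain -> still ask TLD and auth): local + TLD + auth = 5 + 50 + 15 = 70 ms each
Remaining 3 lookups: 3 * 70 = 210 ms
Total = 100 + 210 = 310 ms

310


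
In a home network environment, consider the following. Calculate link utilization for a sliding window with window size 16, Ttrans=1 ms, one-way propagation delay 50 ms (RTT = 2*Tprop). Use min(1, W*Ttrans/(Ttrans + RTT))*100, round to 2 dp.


Given: W = 16, Ttrans = 1 ms, RTT = 100 ms (= 2 * Tprop, Tprop = 50 ms)
Cycle time = Ttrans + RTT = 1 + 100 = 101 ms (first packet sent until its ACK returns)
W * Ttrans = 16 * 1 = 16 ms of sending per cycle
W * Ttrans / (Ttrans + RTT) = 16 / 101 = 0.158416
U = min(1, 0.158416) = 0.158416
U% = 15.84%

15.84


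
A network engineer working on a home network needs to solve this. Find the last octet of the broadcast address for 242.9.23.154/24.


Given: IP = 242.9.23.154, prefix = /24
Host bits = 32 - 24 = 8
Network last octet = 154 AND mask = 0
Host part size = 2^8 - 1 = 255
Broadcast last octet = 0 OR 255 = 255

255


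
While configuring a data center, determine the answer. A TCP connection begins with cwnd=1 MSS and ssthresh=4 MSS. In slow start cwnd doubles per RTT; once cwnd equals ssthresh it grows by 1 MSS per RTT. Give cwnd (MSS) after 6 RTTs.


RTT 0: cwnd = 1 MSS (initial)
RTT 1: cwnd = 2 MSS (slow start, doubled)
RTT 2: cwnd = 4 MSS (slow start, doubled)
RTT 3: cwnd = 5 MSS (congestion avoidance, +1)
RTT 4: cwnd = 6 MSS (congestion avoidance, +1)
RTT 5: cwnd = 7 MSS (congestion avoidance, +1)
RTT 6: cwnd = 8 MSS (congestion avoidance, +1)

8


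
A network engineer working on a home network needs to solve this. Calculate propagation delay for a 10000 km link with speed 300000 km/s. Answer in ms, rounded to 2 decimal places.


Given: distance = 10000 km, speed = 300000 km/s
Delay = distance / speed = 10000 / 300000 seconds
Delay in ms = 10000 * 1000 / 300000
Delay = 33.3333 ms
Rounded to 2 dp = 33.33 ms

33.33


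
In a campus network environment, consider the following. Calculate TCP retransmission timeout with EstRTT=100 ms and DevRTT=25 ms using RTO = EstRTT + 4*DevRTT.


Given: EstRTT = 100 ms, DevRTT = 25 ms
Timeout = EstRTT + 4 * DevRTT
4 * DevRTT = 4 * 25 = 100
Timeout = 100 + 100 = 200 ms

200


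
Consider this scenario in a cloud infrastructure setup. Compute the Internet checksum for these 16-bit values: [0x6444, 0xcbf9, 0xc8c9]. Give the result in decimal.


Given words: [0x6444, 0xcbf9, 0xc8c9]
Step 1: Sum all words
Raw sum = 25668 + 52217 + 51401 = 129286
Step 2: Fold carry: (63750 + 1) = 63751
One's complement = ~63751 & 0xFFFF = 1784

1784


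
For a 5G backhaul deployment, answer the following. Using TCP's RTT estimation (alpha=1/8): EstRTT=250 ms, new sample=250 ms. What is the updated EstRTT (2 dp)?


Given: EstRTT = 250 ms, SampleRTT = 250 ms, alpha = 1/8
New EstRTT = (1 - alpha) * EstRTT + alpha * SampleRTT
(7/8) * 250 = 218.75
(1/8) * 250 = 31.25
New EstRTT = 218.75 + 31.25 = 250 ms -> 250.00 ms (2 dp)

250.00


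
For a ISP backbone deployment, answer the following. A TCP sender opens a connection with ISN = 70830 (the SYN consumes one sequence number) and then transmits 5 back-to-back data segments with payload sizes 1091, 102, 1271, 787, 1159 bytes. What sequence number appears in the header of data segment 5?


The SYN occupies sequence number ISN = 70830, so the first data byte is ISN + 1 = 70831.
SEQ of data segment i = (ISN + 1) + sum of payload sizes of segments 1..i-1.
Segment 1: SEQ = 70831, payload = 1091 bytes
Segment 2: SEQ = 71922, payload = 102 bytes
Segment 3: SEQ = 72024, payload = 1271 bytes
Segment 4: SEQ = 73295, payload = 787 bytes
Segment 5: SEQ = 74082, payload = 1159 bytes
SEQ of segment 5 = 70831 + 1091 + 102 + 1271 + 787 = 74082

74082


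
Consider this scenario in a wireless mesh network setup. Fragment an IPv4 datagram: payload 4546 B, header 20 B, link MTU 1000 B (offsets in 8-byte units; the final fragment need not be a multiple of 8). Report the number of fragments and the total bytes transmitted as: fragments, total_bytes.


Max data per non-final fragment = floor((MTU - header)/8)*8 = floor((1000 - 20)/8)*8 = floor(980/8)*8 = 976 B
Final fragment needs no 8-byte alignment: it can carry up to MTU - header = 980 B
Non-final fragments needed = ceil((payload - 980) / 976) = ceil(3566/976) = ceil(3.6537) = 4
Number of fragments = 4 + 1 = 5
Fragment sizes (data): 4 * 976 B + 642 B (last, 642 <= 980 OK)
Total bytes sent = payload + n_frags * header = 4546 + 5*20 = 4546 + 100 = 4646 B

5, 4646


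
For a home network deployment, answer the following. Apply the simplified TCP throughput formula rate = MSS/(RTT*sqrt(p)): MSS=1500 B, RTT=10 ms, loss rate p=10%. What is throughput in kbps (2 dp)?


Given: MSS = 1500 bytes, RTT = 10 ms, loss = 10%
RTT in seconds = 10 / 1000 = 0.01
Loss rate = 10% = 0.1
sqrt(loss) = sqrt(0.1) = 0.316227766017
Throughput (bytes/s) = 1500 / (0.01 * 0.316227766017) = 474341.6490
Throughput (kbps) = 474341.6490 * 8 / 1000 = 3794.733192 -> 3794.73 kbps (2 dp)

3794.73


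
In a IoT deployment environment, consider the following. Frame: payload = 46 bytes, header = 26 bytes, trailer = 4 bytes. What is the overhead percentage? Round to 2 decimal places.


Given: payload = 46 B, header = 26 B, trailer = 4 B
Overhead bytes = header + trailer = 26 + 4 = 30
Total frame = payload + overhead = 46 + 30 = 76
Overhead % = 30 / 76 * 100 = 39.4737% -> 39.47% (2 dp)

39.47


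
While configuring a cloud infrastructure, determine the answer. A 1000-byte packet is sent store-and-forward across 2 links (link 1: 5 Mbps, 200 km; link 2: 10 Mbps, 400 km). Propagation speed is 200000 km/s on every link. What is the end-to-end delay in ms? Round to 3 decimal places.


Packet = 1000 bytes = 8000 bits. Store-and-forward: sum (t_trans + t_prop) per link.
Link 1: t_trans = 8000/(5*10^6) s = 1.6000 ms; t_prop = 200/200000 s = 1.0000 ms; subtotal = 2.6000 ms
Link 2: t_trans = 8000/(10*10^6) s = 0.8000 ms; t_prop = 400/200000 s = 2.0000 ms; subtotal = 2.8000 ms
End-to-end = 2.6000 + 2.8000 = 5.4000 ms -> 5.400 ms (3 dp)

5.400


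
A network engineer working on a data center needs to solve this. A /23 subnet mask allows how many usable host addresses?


Given: subnet mask /23
Host bits = 32 - 23 = 9
Total addresses = 2^9 = 512
Usable hosts = 512 - 2 (network + broadcast) = 510

510


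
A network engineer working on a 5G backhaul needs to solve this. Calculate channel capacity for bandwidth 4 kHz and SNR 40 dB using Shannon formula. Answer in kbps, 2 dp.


Given: B = 4 kHz, SNR = 40 dB
SNR linear = 10^(40/10) = 10000
1 + SNR = 10001
log2(10001) = 13.2878566418
C = 4 * 1000 * 13.2878566418 = 53151.4266 bps
C = 53.151427 kbps -> 53.15 kbps (2 dp)

53.15


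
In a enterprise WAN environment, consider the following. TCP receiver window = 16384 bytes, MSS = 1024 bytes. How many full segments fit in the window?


Given: RWND = 16384 bytes, MSS = 1024 bytes
Full segments = floor(RWND / MSS)
Full segments = floor(16384 / 1024)
Full segments = floor(16.0) = 16

16


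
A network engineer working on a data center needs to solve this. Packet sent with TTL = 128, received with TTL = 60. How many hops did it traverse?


Given: initial TTL = 128, received TTL = 60
Hops = initial TTL - received TTL
Hops = 128 - 60 = 68

68


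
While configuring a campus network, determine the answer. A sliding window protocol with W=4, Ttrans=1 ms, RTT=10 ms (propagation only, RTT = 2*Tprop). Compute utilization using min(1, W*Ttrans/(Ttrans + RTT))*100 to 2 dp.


Given: W = 4, Ttrans = 1 ms, RTT = 10 ms (= 2 * Tprop, Tprop = 5 ms)
Cycle time = Ttrans + RTT = 1 + 10 = 11 ms (first packet sent until its ACK returns)
W * Ttrans = 4 * 1 = 4 ms of sending per cycle
W * Ttrans / (Ttrans + RTT) = 4 / 11 = 0.363636
U = min(1, 0.363636) = 0.363636
U% = 36.36%

36.36


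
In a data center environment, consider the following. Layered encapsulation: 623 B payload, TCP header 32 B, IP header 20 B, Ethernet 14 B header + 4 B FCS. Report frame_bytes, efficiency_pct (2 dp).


TCP segment = 623 + 32 = 655 B
IP packet = 655 + 20 = 675 B
Ethernet frame = 675 + 14 + 4 = 693 B
Efficiency = app / frame = 623 / 693 = 0.898990 = 89.8990% -> 89.90% (2 dp)

693, 89.90


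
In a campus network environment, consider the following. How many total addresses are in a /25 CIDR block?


Given: CIDR prefix /25
Host bits = 32 - 25 = 7
Total addresses = 2^7 = 128

128


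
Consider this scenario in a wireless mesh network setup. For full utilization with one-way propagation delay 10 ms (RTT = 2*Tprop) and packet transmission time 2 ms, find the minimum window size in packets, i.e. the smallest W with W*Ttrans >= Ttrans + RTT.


Given: Ttrans = 2 ms, RTT = 20 ms (= 2 * Tprop, Tprop = 10 ms)
Time until first ACK returns = Ttrans + RTT = 2 + 20 = 22 ms
Need W * Ttrans >= Ttrans + RTT  ->  W >= (Ttrans + RTT) / Ttrans
(Ttrans + RTT) / Ttrans = 22 / 2 = 11
W_min = ceil(11) = 11

11


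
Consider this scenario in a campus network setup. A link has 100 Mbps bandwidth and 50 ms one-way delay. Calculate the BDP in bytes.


Given: bandwidth = 100 Mbps, delay = 50 ms
BDP in bits = 100 * 10^6 * 50 / 1000
BDP in bits = 5000000
BDP in bytes = 5000000 / 8 = 625000

625000


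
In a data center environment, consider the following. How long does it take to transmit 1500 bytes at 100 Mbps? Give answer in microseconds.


Given: packet = 1500 bytes, bandwidth = 100 Mbps
Packet in bits = 1500 * 8 = 12000 bits
Bandwidth = 100 * 10^6 = 100000000 bps
Time = 12000 / 100000000 seconds
Time in us = 12000 * 10^6 / 100000000 = 120

120
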